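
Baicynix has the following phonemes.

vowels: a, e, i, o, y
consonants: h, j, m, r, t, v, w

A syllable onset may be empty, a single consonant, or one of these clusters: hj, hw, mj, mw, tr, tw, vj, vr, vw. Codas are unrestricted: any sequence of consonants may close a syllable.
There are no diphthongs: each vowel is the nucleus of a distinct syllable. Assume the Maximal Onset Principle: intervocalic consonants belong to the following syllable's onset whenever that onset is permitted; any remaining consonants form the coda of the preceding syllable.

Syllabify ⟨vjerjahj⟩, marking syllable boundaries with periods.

vjer.jahj

The vowels are e, a — 2 nuclei, so 2 syllables.
Between /e/ (V1) and /a/ (V2): /rj/ — longest licit onset from the right is /j/, leaving /r/ as coda.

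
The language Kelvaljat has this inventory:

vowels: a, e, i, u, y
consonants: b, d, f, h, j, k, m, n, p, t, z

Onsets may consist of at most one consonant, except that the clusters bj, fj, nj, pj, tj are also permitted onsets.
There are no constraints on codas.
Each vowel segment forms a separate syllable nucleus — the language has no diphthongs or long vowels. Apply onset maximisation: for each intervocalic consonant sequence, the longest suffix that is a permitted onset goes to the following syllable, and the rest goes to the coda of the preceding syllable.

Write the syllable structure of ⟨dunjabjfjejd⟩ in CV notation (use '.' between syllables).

Nuclei (vowels): u, a, e → 3 syllables.
σ1/σ2 boundary: /nj/ is a licit onset in full, so it all attaches to the next syllable.
σ2/σ3 boundary: /bjfj/ splits as /bj/ + /fj/ (/fj/ is the longest suffix that is a licit onset).
Result: du.njabj.fjejd.
Mapping each syllable to C/V: /du/ → CV, /njabj/ → CCVCC, /fjejd/ → CCVCC.

CV.CCVCC.CCVCC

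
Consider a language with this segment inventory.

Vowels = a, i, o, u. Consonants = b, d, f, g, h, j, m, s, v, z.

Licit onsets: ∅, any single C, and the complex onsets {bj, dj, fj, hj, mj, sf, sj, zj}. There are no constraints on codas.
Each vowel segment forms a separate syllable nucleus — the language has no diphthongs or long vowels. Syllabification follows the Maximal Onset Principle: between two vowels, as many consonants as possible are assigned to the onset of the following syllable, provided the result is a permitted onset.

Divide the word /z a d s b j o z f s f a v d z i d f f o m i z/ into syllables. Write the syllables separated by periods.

zads.bjozf.sfavd.zidf.fo.miz

The vowels are a, o, a, i, o, i — 6 nuclei, so 6 syllables.
Between /a/ (V1) and /o/ (V2): /dsbj/ — longest licit onset from the right is /bj/, leaving /ds/ as coda.
Between /o/ (V2) and /a/ (V3): /zfsf/; trying suffixes from longest down, /sf/ is the first permitted one, so coda /zf/ | onset /sf/.
Between /a/ (V3) and /i/ (V4): /vdz/ — longest licit onset from the right is /z/, leaving /vd/ as coda.
Between /i/ (V4) and /o/ (V5): /dff/; trying suffixes from longest down, /f/ is the first permitted one, so coda /df/ | onset /f/.
Between /o/ (V5) and /i/ (V6): /m/ → onset of the next syllable (single consonants are always licit onsets).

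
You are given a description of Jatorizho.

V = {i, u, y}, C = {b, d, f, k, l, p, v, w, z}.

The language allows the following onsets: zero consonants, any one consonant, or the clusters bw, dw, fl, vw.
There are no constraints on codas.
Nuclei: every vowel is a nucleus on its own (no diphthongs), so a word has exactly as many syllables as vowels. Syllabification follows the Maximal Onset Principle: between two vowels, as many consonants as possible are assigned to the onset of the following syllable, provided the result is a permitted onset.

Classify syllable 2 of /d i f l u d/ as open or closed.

closed

The vowels are i, u — 2 nuclei, so 2 syllables.
Between /i/ (V1) and /u/ (V2): cluster /fl/ — /fl/ is itself a permitted onset, so the whole cluster goes right; preceding coda = ∅.
Syllabification: di.flud.
Syllable 2 is /flud/ with coda /d/, so it is closed.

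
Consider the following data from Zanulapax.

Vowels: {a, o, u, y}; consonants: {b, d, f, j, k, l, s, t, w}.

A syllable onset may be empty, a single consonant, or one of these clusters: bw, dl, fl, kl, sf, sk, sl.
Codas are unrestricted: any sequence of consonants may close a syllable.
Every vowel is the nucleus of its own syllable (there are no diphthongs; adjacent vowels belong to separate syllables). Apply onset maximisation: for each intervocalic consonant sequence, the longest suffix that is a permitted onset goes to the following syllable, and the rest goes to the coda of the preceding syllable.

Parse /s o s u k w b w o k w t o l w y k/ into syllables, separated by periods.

Nuclei (vowels): o, u, o, o, y → 5 syllables.
Between /o/ (V1) and /u/ (V2): just /s/ — single C goes to the following onset.
Between /u/ (V2) and /o/ (V3): /kwbw/ splits as /kw/ + /bw/ (/bw/ is the longest suffix that is a licit onset).
Between /o/ (V3) and /o/ (V4): /kwt/ splits as /kw/ + /t/ (/t/ is the longest suffix that is a licit onset).
Between /o/ (V4) and /y/ (V5): /lw/; trying suffixes from longest down, /w/ is the first permitted one, so coda /l/ | onset /w/.

so.sukw.bwokw.tol.wyk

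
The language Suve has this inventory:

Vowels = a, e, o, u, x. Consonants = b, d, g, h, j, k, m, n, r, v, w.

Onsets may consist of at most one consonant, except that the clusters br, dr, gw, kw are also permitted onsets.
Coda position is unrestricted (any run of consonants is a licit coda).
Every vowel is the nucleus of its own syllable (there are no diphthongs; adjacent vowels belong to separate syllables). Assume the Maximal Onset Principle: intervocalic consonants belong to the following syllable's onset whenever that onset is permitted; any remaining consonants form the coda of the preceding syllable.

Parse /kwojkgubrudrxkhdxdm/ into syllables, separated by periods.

kwojk.gu.bru.drxkh.dxdm

Vowels present: o, u, u, x, x; each is a nucleus, giving 5 syllables.
σ1/σ2 boundary: /jkg/; trying suffixes from longest down, /g/ is the first permitted one, so coda /jk/ | onset /g/.
σ2/σ3 boundary: /br/ is a licit onset in full, so it all attaches to the next syllable.
σ3/σ4 boundary: cluster /dr/ — /dr/ is itself a permitted onset, so the whole cluster goes right; preceding coda = ∅.
σ4/σ5 boundary: /khd/ — longest licit onset from the right is /d/, leaving /kh/ as coda.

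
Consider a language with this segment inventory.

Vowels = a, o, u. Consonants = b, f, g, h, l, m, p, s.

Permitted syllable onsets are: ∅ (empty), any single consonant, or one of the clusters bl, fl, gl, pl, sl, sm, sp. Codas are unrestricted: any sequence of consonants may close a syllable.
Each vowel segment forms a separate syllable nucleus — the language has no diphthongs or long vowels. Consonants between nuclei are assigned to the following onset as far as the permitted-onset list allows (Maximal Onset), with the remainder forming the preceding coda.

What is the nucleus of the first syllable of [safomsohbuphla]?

The vowels are a, o, o, u, a — 5 nuclei, so 5 syllables.
The first nucleus (vowel 1 from the left) is /a/.

a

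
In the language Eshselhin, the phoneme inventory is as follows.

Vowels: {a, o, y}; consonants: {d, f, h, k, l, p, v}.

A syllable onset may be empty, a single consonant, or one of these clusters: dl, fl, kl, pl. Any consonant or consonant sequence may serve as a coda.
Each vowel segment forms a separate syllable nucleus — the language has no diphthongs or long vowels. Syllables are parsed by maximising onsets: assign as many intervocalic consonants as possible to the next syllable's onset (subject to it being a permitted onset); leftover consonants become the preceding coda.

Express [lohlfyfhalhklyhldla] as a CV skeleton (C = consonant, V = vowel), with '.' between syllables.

Nuclei (vowels): o, y, a, y, a → 5 syllables.
Between /o/ (V1) and /y/ (V2): /hlf/; trying suffixes from longest down, /f/ is the first permitted one, so coda /hl/ | onset /f/.
Between /y/ (V2) and /a/ (V3): /fh/ splits as /f/ + /h/ (/h/ is the longest suffix that is a licit onset).
Between /a/ (V3) and /y/ (V4): cluster /lhkl/ — the longest permitted-onset suffix is /kl/; onset = /kl/, preceding coda = /lh/.
Between /y/ (V4) and /a/ (V5): /hldl/ splits as /hl/ + /dl/ (/dl/ is the longest suffix that is a licit onset).
So the parse is lohl.fyf.halh.klyhl.dla.
Mapping each syllable to C/V: /lohl/ → CVCC, /fyf/ → CVC, /halh/ → CVCC, /klyhl/ → CCVCC, /dla/ → CCV.

CVCC.CVC.CVCC.CCVCC.CCV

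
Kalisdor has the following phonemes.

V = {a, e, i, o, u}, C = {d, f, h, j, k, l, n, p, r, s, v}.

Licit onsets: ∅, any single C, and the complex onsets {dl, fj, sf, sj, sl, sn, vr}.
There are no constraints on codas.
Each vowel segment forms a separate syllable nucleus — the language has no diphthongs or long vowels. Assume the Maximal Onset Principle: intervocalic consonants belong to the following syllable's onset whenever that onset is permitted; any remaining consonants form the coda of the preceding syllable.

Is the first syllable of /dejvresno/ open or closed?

Nuclei (vowels): e, e, o → 3 syllables.
σ1/σ2 boundary: /jvr/; trying suffixes from longest down, /vr/ is the first permitted one, so coda /j/ | onset /vr/.
σ2/σ3 boundary: /sn/ is a licit onset in full, so it all attaches to the next syllable.
Result: dej.vre.sno.
Syllable 1 is /dej/ with coda /j/, so it is closed.

closed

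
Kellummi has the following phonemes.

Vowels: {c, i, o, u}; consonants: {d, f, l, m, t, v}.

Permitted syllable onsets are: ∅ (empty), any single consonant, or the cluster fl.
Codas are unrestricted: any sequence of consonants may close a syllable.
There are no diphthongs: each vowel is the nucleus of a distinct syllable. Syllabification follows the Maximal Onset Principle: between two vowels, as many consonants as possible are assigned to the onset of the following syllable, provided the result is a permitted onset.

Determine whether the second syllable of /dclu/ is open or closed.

The vowels are c, u — 2 nuclei, so 2 syllables.
Between /c/ (V1) and /u/ (V2): /l/ is a single consonant, so it becomes the next onset.
Syllabification: dc.lu.
Syllable 2 is /lu/; it ends in its nucleus with no coda, so it is open.

open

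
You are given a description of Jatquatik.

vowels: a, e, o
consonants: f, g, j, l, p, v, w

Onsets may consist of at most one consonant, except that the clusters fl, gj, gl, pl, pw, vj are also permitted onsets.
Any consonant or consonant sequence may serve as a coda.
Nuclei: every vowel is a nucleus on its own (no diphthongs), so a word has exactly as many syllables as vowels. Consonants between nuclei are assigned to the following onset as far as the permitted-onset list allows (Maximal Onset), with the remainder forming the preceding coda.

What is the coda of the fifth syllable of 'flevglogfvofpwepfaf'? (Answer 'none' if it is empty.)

f

Vowels present: e, o, o, e, a; each is a nucleus, giving 5 syllables.
σ1/σ2 boundary: /vgl/ splits as /v/ + /gl/ (/gl/ is the longest suffix that is a licit onset).
σ2/σ3 boundary: /gfv/ — longest licit onset from the right is /v/, leaving /gf/ as coda.
σ3/σ4 boundary: /fpw/; trying suffixes from longest down, /pw/ is the first permitted one, so coda /f/ | onset /pw/.
σ4/σ5 boundary: /pf/ splits as /p/ + /f/ (/f/ is the longest suffix that is a licit onset).
Syllabification: flev.glogf.vof.pwep.faf.
Syllable 5 is /faf/: onset /f/, nucleus /a/, coda /f/.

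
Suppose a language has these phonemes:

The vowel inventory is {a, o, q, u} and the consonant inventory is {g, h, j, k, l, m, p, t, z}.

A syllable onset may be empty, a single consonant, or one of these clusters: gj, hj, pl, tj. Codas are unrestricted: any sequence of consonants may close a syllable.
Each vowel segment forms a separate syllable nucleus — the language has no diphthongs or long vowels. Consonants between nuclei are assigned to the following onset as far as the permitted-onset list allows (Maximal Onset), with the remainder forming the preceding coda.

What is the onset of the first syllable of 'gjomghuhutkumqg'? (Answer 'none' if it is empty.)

Nuclei (vowels): o, u, u, u, q → 5 syllables.
V1 /o/ – V2 /u/: /mgh/; trying suffixes from longest down, /h/ is the first permitted one, so coda /mg/ | onset /h/.
V2 /u/ – V3 /u/: just /h/ — single C goes to the following onset.
V3 /u/ – V4 /u/: cluster /tk/ — the longest permitted-onset suffix is /k/; onset = /k/, preceding coda = /t/.
V4 /u/ – V5 /q/: /m/ is a single consonant, so it becomes the next onset.
Putting it together: gjomg.hu.hut.ku.mqg.
Syllable 1 is /gjomg/: onset /gj/, nucleus /o/, coda /mg/.

gj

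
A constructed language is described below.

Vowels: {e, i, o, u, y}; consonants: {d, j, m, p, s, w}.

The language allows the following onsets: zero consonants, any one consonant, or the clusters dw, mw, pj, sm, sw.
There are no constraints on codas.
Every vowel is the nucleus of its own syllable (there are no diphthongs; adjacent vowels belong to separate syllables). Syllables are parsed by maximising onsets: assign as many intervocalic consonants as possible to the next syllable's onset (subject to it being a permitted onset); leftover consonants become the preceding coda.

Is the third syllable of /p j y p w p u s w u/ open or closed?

open

Nuclei (vowels): y, u, u → 3 syllables.
V1 /y/ – V2 /u/: /pwp/ — longest licit onset from the right is /p/, leaving /pw/ as coda.
V2 /u/ – V3 /u/: cluster /sw/ — /sw/ is itself a permitted onset, so the whole cluster goes right; preceding coda = ∅.
Syllabification: pjypw.pu.swu.
Syllable 3 is /swu/; it ends in its nucleus with no coda, so it is open.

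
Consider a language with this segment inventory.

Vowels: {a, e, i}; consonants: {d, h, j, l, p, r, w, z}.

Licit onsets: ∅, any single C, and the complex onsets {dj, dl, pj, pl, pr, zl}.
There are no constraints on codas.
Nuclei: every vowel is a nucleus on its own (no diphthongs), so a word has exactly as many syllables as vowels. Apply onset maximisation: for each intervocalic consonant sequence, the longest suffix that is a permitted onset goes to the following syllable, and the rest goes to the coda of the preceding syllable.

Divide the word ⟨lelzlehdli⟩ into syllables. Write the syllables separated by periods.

lel.zleh.dli

The vowels are e, e, i — 3 nuclei, so 3 syllables.
V1 /e/ – V2 /e/: cluster /lzl/ — the longest permitted-onset suffix is /zl/; onset = /zl/, preceding coda = /l/.
V2 /e/ – V3 /i/: cluster /hdl/ — the longest permitted-onset suffix is /dl/; onset = /dl/, preceding coda = /h/.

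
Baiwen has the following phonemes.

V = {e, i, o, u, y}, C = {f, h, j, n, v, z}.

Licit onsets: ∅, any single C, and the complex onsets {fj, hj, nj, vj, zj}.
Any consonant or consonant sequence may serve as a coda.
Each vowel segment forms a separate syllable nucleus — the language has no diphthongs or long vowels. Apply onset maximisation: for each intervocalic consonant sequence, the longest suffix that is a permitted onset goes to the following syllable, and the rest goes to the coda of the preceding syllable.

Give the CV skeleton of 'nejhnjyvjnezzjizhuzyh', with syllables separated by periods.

Nuclei (vowels): e, y, e, i, u, y → 6 syllables.
V1 /e/ – V2 /y/: /jhnj/ — longest licit onset from the right is /nj/, leaving /jh/ as coda.
V2 /y/ – V3 /e/: /vjn/; trying suffixes from longest down, /n/ is the first permitted one, so coda /vj/ | onset /n/.
V3 /e/ – V4 /i/: /zzj/; trying suffixes from longest down, /zj/ is the first permitted one, so coda /z/ | onset /zj/.
V4 /i/ – V5 /u/: cluster /zh/ — the longest permitted-onset suffix is /h/; onset = /h/, preceding coda = /z/.
V5 /u/ – V6 /y/: just /z/ — single C goes to the following onset.
Syllabification: nejh.njyvj.nez.zjiz.hu.zyh.
Mapping each syllable to C/V: /nejh/ → CVCC, /njyvj/ → CCVCC, /nez/ → CVC, /zjiz/ → CCVC, /hu/ → CV, /zyh/ → CVC.

CVCC.CCVCC.CVC.CCVC.CV.CVC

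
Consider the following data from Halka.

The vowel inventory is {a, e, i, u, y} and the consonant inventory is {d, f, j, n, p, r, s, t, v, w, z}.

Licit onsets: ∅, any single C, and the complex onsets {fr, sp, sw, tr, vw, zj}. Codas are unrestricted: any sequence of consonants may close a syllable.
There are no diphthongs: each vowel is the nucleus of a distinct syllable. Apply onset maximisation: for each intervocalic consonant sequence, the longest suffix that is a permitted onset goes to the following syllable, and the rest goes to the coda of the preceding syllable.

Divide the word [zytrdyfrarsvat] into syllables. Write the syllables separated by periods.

zytr.dy.frars.vat

The vowels are y, y, a, a — 4 nuclei, so 4 syllables.
Between /y/ (V1) and /y/ (V2): /trd/; trying suffixes from longest down, /d/ is the first permitted one, so coda /tr/ | onset /d/.
Between /y/ (V2) and /a/ (V3): /fr/ is a licit onset in full, so it all attaches to the next syllable.
Between /a/ (V3) and /a/ (V4): /rsv/; trying suffixes from longest down, /v/ is the first permitted one, so coda /rs/ | onset /v/.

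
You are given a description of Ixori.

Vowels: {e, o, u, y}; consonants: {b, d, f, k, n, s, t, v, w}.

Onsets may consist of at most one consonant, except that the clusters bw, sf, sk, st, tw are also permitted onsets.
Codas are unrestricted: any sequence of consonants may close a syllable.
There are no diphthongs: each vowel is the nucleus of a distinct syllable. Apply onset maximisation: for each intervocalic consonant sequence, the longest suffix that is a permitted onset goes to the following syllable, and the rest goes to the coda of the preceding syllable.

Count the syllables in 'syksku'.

Nuclei (vowels): y, u → 2 syllables.

2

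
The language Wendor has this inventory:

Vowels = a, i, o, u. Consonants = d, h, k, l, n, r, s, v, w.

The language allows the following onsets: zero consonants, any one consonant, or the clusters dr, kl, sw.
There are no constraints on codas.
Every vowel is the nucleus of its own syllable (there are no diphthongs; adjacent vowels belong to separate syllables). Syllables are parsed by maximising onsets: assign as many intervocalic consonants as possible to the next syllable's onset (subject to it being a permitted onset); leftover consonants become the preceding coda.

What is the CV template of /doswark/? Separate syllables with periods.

CV.CCVCC

Vowels present: o, a; each is a nucleus, giving 2 syllables.
Between /o/ (V1) and /a/ (V2): /sw/ — entire cluster is a permitted onset → onset /sw/, coda ∅.
Putting it together: do.swark.
Mapping each syllable to C/V: /do/ → CV, /swark/ → CCVCC.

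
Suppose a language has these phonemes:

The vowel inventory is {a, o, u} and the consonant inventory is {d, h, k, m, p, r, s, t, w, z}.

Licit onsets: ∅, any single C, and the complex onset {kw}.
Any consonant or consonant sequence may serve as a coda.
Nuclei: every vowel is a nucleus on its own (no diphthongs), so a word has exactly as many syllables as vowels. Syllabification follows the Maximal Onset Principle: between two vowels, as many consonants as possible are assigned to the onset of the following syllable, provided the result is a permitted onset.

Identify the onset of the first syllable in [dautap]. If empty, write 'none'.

The vowels are a, u, a — 3 nuclei, so 3 syllables.
Between /a/ (V1) and /u/ (V2): no consonants, so the boundary falls immediately after /a/.
Between /u/ (V2) and /a/ (V3): /t/ → onset of the next syllable (single consonants are always licit onsets).
So the parse is da.u.tap.
Syllable 1 is /da/: onset /d/, nucleus /a/, coda ∅.

d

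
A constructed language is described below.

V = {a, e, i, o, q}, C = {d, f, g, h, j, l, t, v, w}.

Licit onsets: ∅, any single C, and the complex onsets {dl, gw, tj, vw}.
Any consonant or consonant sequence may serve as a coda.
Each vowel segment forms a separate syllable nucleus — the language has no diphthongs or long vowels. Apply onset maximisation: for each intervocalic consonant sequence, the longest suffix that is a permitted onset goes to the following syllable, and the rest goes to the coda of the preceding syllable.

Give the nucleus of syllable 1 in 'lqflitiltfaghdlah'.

q

Vowels present: q, i, i, a, a; each is a nucleus, giving 5 syllables.
The first nucleus (vowel 1 from the left) is /q/.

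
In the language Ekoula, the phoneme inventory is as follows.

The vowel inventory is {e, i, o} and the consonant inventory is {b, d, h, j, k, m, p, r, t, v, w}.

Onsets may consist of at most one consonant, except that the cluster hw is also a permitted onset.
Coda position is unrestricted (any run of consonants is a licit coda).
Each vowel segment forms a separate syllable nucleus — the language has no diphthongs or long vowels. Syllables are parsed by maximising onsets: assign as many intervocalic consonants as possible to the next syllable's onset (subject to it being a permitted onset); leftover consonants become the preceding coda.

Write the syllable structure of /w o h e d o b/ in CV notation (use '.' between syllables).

CV.CV.CVC

Nuclei (vowels): o, e, o → 3 syllables.
σ1/σ2 boundary: just /h/ — single C goes to the following onset.
σ2/σ3 boundary: /d/ is a single consonant, so it becomes the next onset.
So the parse is wo.he.dob.
Mapping each syllable to C/V: /wo/ → CV, /he/ → CV, /dob/ → CVC.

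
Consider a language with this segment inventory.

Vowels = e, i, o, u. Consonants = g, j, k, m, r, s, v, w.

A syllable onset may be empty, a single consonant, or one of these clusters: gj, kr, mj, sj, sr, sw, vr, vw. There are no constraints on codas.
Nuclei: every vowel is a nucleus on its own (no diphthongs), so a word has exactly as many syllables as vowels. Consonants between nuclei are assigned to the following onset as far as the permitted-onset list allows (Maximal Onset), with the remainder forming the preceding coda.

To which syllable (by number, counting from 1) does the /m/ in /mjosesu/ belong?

The vowels are o, e, u — 3 nuclei, so 3 syllables.
σ1/σ2 boundary: just /s/ — single C goes to the following onset.
σ2/σ3 boundary: /s/ is a single consonant, so it becomes the next onset.
So the parse is mjo.se.su.
The /m/ is in the onset of syllable 1 (/mjo/).

1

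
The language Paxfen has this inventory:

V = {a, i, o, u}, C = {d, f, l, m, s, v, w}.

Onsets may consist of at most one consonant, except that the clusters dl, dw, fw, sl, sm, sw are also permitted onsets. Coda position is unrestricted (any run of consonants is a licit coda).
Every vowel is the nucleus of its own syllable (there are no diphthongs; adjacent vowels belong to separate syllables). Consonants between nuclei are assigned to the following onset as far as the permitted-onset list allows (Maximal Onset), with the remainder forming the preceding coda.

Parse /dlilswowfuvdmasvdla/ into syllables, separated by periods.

Nuclei (vowels): i, o, u, a, a → 5 syllables.
/i…o/ gap (V1→V2): /lsw/ — longest licit onset from the right is /sw/, leaving /l/ as coda.
/o…u/ gap (V2→V3): /wf/ splits as /w/ + /f/ (/f/ is the longest suffix that is a licit onset).
/u…a/ gap (V3→V4): /vdm/; trying suffixes from longest down, /m/ is the first permitted one, so coda /vd/ | onset /m/.
/a…a/ gap (V4→V5): cluster /svdl/ — the longest permitted-onset suffix is /dl/; onset = /dl/, preceding coda = /sv/.

dlil.swow.fuvd.masv.dla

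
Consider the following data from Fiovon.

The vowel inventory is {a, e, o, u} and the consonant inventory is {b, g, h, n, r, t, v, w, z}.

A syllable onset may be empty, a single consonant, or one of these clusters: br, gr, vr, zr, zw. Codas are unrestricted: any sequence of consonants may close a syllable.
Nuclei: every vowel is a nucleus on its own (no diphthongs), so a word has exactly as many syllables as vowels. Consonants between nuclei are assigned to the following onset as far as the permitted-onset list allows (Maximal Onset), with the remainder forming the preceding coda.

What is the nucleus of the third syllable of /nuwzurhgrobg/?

Vowels present: u, u, o; each is a nucleus, giving 3 syllables.
The third nucleus (vowel 3 from the left) is /o/.

o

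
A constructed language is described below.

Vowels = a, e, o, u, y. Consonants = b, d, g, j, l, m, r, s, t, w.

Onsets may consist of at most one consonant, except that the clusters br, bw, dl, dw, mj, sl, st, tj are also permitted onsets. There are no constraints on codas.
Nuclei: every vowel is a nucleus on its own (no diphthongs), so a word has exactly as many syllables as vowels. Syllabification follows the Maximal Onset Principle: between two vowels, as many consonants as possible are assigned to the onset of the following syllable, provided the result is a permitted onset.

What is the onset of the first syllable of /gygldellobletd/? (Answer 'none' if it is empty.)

g

The vowels are y, e, o, e — 4 nuclei, so 4 syllables.
V1 /y/ – V2 /e/: /gld/ — longest licit onset from the right is /d/, leaving /gl/ as coda.
V2 /e/ – V3 /o/: cluster /ll/ — the longest permitted-onset suffix is /l/; onset = /l/, preceding coda = /l/.
V3 /o/ – V4 /e/: /bl/ — longest licit onset from the right is /l/, leaving /b/ as coda.
Syllabification: gygl.del.lob.letd.
Syllable 1 is /gygl/: onset /g/, nucleus /y/, coda /gl/.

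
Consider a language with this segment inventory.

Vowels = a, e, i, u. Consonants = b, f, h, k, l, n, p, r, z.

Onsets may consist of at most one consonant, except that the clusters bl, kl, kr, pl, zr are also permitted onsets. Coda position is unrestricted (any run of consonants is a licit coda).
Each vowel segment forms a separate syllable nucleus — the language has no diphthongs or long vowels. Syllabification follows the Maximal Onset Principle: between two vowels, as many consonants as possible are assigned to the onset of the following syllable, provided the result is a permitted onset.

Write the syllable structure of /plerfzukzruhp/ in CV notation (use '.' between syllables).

The vowels are e, u, u — 3 nuclei, so 3 syllables.
σ1/σ2 boundary: /rfz/ splits as /rf/ + /z/ (/z/ is the longest suffix that is a licit onset).
σ2/σ3 boundary: /kzr/ — longest licit onset from the right is /zr/, leaving /k/ as coda.
Result: plerf.zuk.zruhp.
Mapping each syllable to C/V: /plerf/ → CCVCC, /zuk/ → CVC, /zruhp/ → CCVCC.

CCVCC.CVC.CCVCC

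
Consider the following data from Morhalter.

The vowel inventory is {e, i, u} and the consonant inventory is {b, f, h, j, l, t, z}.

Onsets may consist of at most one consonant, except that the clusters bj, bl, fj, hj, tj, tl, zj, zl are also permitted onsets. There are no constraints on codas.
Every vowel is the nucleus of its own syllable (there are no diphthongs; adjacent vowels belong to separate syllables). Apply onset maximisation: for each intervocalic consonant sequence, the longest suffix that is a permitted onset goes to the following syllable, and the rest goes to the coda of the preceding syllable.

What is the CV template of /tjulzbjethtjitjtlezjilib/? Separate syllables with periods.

The vowels are u, e, i, e, i, i — 6 nuclei, so 6 syllables.
/u…e/ gap (V1→V2): /lzbj/ — longest licit onset from the right is /bj/, leaving /lz/ as coda.
/e…i/ gap (V2→V3): /thtj/ splits as /th/ + /tj/ (/tj/ is the longest suffix that is a licit onset).
/i…e/ gap (V3→V4): /tjtl/ splits as /tj/ + /tl/ (/tl/ is the longest suffix that is a licit onset).
/e…i/ gap (V4→V5): cluster /zj/ — /zj/ is itself a permitted onset, so the whole cluster goes right; preceding coda = ∅.
/i…i/ gap (V5→V6): /l/ is a single consonant, so it becomes the next onset.
Putting it together: tjulz.bjeth.tjitj.tle.zji.lib.
Mapping each syllable to C/V: /tjulz/ → CCVCC, /bjeth/ → CCVCC, /tjitj/ → CCVCC, /tle/ → CCV, /zji/ → CCV, /lib/ → CVC.

CCVCC.CCVCC.CCVCC.CCV.CCV.CVC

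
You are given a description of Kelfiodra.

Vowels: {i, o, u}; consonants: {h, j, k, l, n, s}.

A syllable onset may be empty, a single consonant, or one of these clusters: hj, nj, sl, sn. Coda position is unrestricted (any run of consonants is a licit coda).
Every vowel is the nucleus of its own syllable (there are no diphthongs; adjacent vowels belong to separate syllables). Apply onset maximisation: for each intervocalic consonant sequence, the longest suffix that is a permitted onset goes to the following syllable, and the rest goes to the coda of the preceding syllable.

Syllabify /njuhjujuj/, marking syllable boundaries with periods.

Nuclei (vowels): u, u, u → 3 syllables.
V1 /u/ – V2 /u/: /hj/ — entire cluster is a permitted onset → onset /hj/, coda ∅.
V2 /u/ – V3 /u/: /j/ → onset of the next syllable (single consonants are always licit onsets).

nju.hju.juj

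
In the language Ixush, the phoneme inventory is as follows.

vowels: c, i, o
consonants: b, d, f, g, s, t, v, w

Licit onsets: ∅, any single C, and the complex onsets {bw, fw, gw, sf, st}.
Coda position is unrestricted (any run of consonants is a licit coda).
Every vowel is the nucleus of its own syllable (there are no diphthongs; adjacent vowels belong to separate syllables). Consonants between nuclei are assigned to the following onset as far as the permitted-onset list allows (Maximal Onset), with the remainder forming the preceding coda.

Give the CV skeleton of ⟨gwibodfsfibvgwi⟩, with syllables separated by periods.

Nuclei (vowels): i, o, i, i → 4 syllables.
Between /i/ (V1) and /o/ (V2): /b/ is a single consonant, so it becomes the next onset.
Between /o/ (V2) and /i/ (V3): /dfsf/ — longest licit onset from the right is /sf/, leaving /df/ as coda.
Between /i/ (V3) and /i/ (V4): cluster /bvgw/ — the longest permitted-onset suffix is /gw/; onset = /gw/, preceding coda = /bv/.
Syllabification: gwi.bodf.sfibv.gwi.
Mapping each syllable to C/V: /gwi/ → CCV, /bodf/ → CVCC, /sfibv/ → CCVCC, /gwi/ → CCV.

CCV.CVCC.CCVCC.CCV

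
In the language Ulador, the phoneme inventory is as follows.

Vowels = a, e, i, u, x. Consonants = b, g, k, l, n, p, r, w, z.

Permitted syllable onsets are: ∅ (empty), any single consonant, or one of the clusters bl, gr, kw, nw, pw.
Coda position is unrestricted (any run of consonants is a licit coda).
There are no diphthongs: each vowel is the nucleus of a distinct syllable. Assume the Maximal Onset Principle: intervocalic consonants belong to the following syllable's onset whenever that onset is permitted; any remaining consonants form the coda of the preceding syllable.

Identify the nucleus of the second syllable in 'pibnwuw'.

u

Vowels present: i, u; each is a nucleus, giving 2 syllables.
The second nucleus (vowel 2 from the left) is /u/.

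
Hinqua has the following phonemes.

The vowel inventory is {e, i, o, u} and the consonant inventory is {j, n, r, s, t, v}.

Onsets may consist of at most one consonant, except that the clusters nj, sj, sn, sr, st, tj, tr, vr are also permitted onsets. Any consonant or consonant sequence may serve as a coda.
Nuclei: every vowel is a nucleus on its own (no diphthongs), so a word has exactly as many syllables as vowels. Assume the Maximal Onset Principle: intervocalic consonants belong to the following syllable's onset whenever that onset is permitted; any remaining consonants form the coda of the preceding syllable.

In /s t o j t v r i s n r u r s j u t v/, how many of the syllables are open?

Vowels present: o, i, u, u; each is a nucleus, giving 4 syllables.
V1 /o/ – V2 /i/: /jtvr/ — longest licit onset from the right is /vr/, leaving /jt/ as coda.
V2 /i/ – V3 /u/: /snr/; trying suffixes from longest down, /r/ is the first permitted one, so coda /sn/ | onset /r/.
V3 /u/ – V4 /u/: /rsj/ — longest licit onset from the right is /sj/, leaving /r/ as coda.
So the parse is stojt.vrisn.rur.sjutv.
Classifying each syllable: /stojt/ (closed), /vrisn/ (closed), /rur/ (closed), /sjutv/ (closed).
Open syllables: 0.

0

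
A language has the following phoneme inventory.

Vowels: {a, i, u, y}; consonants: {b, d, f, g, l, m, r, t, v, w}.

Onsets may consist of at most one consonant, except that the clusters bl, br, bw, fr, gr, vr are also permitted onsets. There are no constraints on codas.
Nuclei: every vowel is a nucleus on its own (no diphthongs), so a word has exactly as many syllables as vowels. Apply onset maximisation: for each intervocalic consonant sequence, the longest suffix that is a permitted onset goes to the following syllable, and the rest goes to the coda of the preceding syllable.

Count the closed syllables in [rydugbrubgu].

Nuclei (vowels): y, u, u, u → 4 syllables.
σ1/σ2 boundary: /d/ → onset of the next syllable (single consonants are always licit onsets).
σ2/σ3 boundary: /gbr/ — longest licit onset from the right is /br/, leaving /g/ as coda.
σ3/σ4 boundary: cluster /bg/ — the longest permitted-onset suffix is /g/; onset = /g/, preceding coda = /b/.
Result: ry.dug.brub.gu.
Classifying each syllable: /ry/ (open), /dug/ (closed), /brub/ (closed), /gu/ (open).
Closed syllables: 2.

2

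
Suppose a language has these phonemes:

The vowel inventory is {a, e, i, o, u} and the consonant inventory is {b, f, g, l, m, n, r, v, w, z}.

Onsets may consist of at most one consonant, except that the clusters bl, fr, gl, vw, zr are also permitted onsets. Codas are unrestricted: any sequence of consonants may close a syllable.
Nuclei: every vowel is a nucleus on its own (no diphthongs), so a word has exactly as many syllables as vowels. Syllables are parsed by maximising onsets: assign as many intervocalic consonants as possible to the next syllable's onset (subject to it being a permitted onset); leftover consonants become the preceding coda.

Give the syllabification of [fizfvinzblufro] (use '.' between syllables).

fizf.vinz.blu.fro

Vowels present: i, i, u, o; each is a nucleus, giving 4 syllables.
V1 /i/ – V2 /i/: cluster /zfv/ — the longest permitted-onset suffix is /v/; onset = /v/, preceding coda = /zf/.
V2 /i/ – V3 /u/: /nzbl/ — longest licit onset from the right is /bl/, leaving /nz/ as coda.
V3 /u/ – V4 /o/: /fr/ — entire cluster is a permitted onset → onset /fr/, coda ∅.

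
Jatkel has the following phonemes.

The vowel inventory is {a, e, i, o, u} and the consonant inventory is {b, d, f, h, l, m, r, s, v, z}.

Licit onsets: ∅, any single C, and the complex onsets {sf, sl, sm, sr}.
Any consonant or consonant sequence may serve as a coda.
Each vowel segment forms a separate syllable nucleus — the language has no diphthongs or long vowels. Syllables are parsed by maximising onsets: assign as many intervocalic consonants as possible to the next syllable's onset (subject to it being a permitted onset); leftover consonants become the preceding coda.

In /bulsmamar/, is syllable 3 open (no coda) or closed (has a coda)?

closed

Vowels present: u, a, a; each is a nucleus, giving 3 syllables.
Between /u/ (V1) and /a/ (V2): /lsm/ splits as /l/ + /sm/ (/sm/ is the longest suffix that is a licit onset).
Between /a/ (V2) and /a/ (V3): /m/ is a single consonant, so it becomes the next onset.
Result: bul.sma.mar.
Syllable 3 is /mar/ with coda /r/, so it is closed.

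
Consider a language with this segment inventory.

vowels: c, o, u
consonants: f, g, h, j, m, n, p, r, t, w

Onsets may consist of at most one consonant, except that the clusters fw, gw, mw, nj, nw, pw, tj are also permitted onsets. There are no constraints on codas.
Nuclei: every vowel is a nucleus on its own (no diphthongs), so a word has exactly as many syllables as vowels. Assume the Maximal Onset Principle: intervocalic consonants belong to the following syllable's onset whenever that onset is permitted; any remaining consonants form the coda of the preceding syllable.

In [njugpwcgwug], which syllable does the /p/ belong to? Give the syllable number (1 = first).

The vowels are u, c, u — 3 nuclei, so 3 syllables.
Between /u/ (V1) and /c/ (V2): /gpw/ splits as /g/ + /pw/ (/pw/ is the longest suffix that is a licit onset).
Between /c/ (V2) and /u/ (V3): cluster /gw/ — /gw/ is itself a permitted onset, so the whole cluster goes right; preceding coda = ∅.
Result: njug.pwc.gwug.
The /p/ is in the onset of syllable 2 (/pwc/).

2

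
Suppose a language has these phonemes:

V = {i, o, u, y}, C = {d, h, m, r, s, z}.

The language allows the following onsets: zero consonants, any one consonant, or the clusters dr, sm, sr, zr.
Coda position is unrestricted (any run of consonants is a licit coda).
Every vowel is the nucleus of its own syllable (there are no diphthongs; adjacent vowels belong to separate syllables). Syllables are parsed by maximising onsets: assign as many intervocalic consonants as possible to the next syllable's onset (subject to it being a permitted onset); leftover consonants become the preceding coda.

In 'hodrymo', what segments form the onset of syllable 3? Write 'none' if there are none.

Nuclei (vowels): o, y, o → 3 syllables.
/o…y/ gap (V1→V2): cluster /dr/ — /dr/ is itself a permitted onset, so the whole cluster goes right; preceding coda = ∅.
/y…o/ gap (V2→V3): /m/ is a single consonant, so it becomes the next onset.
Putting it together: ho.dry.mo.
Syllable 3 is /mo/: onset /m/, nucleus /o/, coda ∅.

m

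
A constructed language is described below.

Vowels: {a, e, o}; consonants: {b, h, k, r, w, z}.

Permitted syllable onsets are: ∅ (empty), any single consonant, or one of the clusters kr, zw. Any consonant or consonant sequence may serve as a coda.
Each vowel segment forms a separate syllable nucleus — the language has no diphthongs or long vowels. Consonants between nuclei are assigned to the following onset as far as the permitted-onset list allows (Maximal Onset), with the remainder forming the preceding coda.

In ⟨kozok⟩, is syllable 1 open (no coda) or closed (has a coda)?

Vowels present: o, o; each is a nucleus, giving 2 syllables.
/o…o/ gap (V1→V2): /z/ → onset of the next syllable (single consonants are always licit onsets).
So the parse is ko.zok.
Syllable 1 is /ko/; it ends in its nucleus with no coda, so it is open.

open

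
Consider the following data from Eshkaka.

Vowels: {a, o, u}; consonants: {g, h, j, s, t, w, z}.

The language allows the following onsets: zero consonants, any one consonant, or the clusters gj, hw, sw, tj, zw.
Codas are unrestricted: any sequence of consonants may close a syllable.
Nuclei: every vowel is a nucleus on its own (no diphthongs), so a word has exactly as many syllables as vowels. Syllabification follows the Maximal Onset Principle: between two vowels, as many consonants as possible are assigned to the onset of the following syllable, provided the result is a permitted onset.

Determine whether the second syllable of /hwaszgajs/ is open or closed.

Vowels present: a, a; each is a nucleus, giving 2 syllables.
Between /a/ (V1) and /a/ (V2): /szg/ splits as /sz/ + /g/ (/g/ is the longest suffix that is a licit onset).
Putting it together: hwasz.gajs.
Syllable 2 is /gajs/ with coda /js/, so it is closed.

closed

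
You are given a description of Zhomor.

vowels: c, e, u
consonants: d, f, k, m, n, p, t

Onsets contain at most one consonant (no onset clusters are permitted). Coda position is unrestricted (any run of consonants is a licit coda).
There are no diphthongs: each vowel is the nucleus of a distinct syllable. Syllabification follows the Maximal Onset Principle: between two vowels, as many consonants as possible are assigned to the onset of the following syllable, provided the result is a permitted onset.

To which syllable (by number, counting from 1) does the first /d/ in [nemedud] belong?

The vowels are e, e, u — 3 nuclei, so 3 syllables.
σ1/σ2 boundary: /m/ → onset of the next syllable (single consonants are always licit onsets).
σ2/σ3 boundary: /d/ is a single consonant, so it becomes the next onset.
So the parse is ne.me.dud.
The first /d/ is in the onset of syllable 3 (/dud/).

3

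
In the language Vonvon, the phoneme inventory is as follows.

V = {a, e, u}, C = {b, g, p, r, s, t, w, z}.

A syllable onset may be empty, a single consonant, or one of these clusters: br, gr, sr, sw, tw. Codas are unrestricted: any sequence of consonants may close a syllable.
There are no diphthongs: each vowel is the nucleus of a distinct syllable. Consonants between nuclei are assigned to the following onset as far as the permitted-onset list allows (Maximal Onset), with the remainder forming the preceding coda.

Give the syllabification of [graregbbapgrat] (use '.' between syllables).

Vowels present: a, e, a, a; each is a nucleus, giving 4 syllables.
Between /a/ (V1) and /e/ (V2): /r/ → onset of the next syllable (single consonants are always licit onsets).
Between /e/ (V2) and /a/ (V3): /gbb/; trying suffixes from longest down, /b/ is the first permitted one, so coda /gb/ | onset /b/.
Between /a/ (V3) and /a/ (V4): /pgr/ splits as /p/ + /gr/ (/gr/ is the longest suffix that is a licit onset).

gra.regb.bap.grat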